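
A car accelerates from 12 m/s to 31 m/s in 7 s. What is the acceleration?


Given: initial velocity v0 = 12 m/s, final velocity v = 31 m/s, time t = 7 s
Using a = (v - v0) / t
a = (31 - 12) / 7
a = 19 / 7
a = 19/7 m/s^2

19/7 m/s^2


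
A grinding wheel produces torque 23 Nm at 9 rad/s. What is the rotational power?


Given: tau = 23 Nm, omega = 9 rad/s
Using P = tau * omega
P = 23 * 9
P = 207 W

207 W


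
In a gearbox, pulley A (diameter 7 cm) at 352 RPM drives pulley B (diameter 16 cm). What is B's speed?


Given: D1 = 7 cm, w1 = 352 RPM, D2 = 16 cm
Using D1*w1 = D2*w2
w2 = D1*w1 / D2
w2 = 7*352 / 16
w2 = 2464 / 16
w2 = 154 RPM

154 RPM


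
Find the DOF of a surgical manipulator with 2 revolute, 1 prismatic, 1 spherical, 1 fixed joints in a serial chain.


Given: serial robot with 2 revolute, 1 prismatic, 1 spherical, 1 fixed joints
DOF contribution per joint type: revolute=1, prismatic=1, spherical=3, fixed=0
DOF = 2*1 + 1*1 + 1*3 + 1*0
DOF = 6

6


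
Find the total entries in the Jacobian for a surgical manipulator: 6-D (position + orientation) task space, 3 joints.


Given: task space dimension = 6, joints = 3
Jacobian is a 6 x 3 matrix
Total entries = rows * columns
Total = 6 * 3
Total = 18

18


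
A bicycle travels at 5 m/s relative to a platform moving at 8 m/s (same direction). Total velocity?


Given: object velocity = 5 m/s, platform velocity = 8 m/s (same direction)
Using classical velocity addition: v_total = v_object + v_platform
v_total = 5 + 8
v_total = 13 m/s

13 m/s


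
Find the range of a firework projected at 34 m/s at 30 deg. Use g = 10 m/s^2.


Given: v0 = 34 m/s, theta = 30 deg, g = 10 m/s^2
sin(2*30) = sin(60) = sqrt(3)/2
Using R = v0^2 * sin(2*theta) / g
R = 34^2 * (sqrt(3)/2) / 10
R = 1156 * sqrt(3) / 20
R = 289/5*sqrt(3) m

289/5*sqrt(3) m


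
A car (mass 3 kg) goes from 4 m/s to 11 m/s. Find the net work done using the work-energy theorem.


Given: m = 3 kg, v0 = 4 m/s, v = 11 m/s
Using W = (1/2)*m*(v^2 - v0^2)
v^2 = 11^2 = 121
v0^2 = 4^2 = 16
v^2 - v0^2 = 121 - 16 = 105
W = (1/2)*3*105 = 315/2 J

315/2 J


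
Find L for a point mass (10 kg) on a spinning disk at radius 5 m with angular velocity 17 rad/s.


Given: m = 10 kg, r = 5 m, omega = 17 rad/s
For a point mass: I = m*r^2
I = 10*5^2 = 10*25 = 250
L = I*omega = 250*17
L = 4250 kg*m^2/s

4250 kg*m^2/s


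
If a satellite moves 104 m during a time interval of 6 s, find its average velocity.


Given: distance d = 104 m, time t = 6 s
Using v = d / t
v = 104 / 6
v = 52/3 m/s

52/3 m/s


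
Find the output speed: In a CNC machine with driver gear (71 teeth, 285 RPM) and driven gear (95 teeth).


Given: N1 = 71 teeth, w1 = 285 RPM, N2 = 95 teeth
Using N1*w1 = N2*w2
w2 = N1*w1 / N2
w2 = 71*285 / 95
w2 = 20235 / 95
w2 = 213 RPM

213 RPM


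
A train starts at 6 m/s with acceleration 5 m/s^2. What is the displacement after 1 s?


Given: v0 = 6 m/s, a = 5 m/s^2, t = 1 s
Using s = v0*t + (1/2)*a*t^2
s = 6*1 + (1/2)*5*1^2
s = 6 + (1/2)*5
s = 6 + 5/2
s = 17/2

17/2 m


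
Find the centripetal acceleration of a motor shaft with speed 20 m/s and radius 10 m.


Given: v = 20 m/s, r = 10 m
Using a_c = v^2 / r
a_c = 20^2 / 10
a_c = 400 / 10
a_c = 40 m/s^2

40 m/s^2


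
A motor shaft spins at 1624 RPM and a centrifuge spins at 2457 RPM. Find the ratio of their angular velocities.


Given: RPM_A = 1624, RPM_B = 2457
omega = 2*pi*RPM/60, so omega_A/omega_B = RPM_A / RPM_B
omega_A/omega_B = 1624 / 2457
omega_A/omega_B = 232/351

232/351


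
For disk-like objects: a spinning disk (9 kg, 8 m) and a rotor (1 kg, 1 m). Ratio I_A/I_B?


Given: M1=9 kg, R1=8 m, M2=1 kg, R2=1 m
For a disk: I = (1/2)*M*R^2, so I_A/I_B = (M1*R1^2)/(M2*R2^2)
M1*R1^2 = 9*64 = 576
M2*R2^2 = 1*1 = 1
I_A/I_B = 576/1 = 576

576


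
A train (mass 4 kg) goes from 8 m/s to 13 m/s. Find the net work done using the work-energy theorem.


Given: m = 4 kg, v0 = 8 m/s, v = 13 m/s
Using W = (1/2)*m*(v^2 - v0^2)
v^2 = 13^2 = 169
v0^2 = 8^2 = 64
v^2 - v0^2 = 169 - 64 = 105
W = (1/2)*4*105 = 210 J

210 J


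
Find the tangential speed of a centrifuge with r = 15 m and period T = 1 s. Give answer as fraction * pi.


Given: radius r = 15 m, period T = 1 s
Using v = 2*pi*r / T
v = 2*pi*15 / 1
v = 30*pi / 1
v = 30*pi m/s

30*pi m/s


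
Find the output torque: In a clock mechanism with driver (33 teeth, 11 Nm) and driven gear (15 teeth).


Given: N1 = 33, N2 = 15, T1 = 11 Nm
Using T2/T1 = N2/N1
T2 = T1 * N2 / N1
T2 = 11 * 15 / 33
T2 = 165 / 33
T2 = 5 Nm

5 Nm


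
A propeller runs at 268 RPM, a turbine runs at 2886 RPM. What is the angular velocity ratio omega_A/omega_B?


Given: RPM_A = 268, RPM_B = 2886
omega = 2*pi*RPM/60, so omega_A/omega_B = RPM_A / RPM_B
omega_A/omega_B = 268 / 2886
omega_A/omega_B = 134/1443

134/1443


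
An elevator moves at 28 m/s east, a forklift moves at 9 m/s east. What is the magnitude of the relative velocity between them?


Given: v_A = 28 m/s east, v_B = 9 m/s east
Both move in the same direction; relative speed = |v_A - v_B|
|28 - 9| = |19|
= 19 m/s

19 m/s


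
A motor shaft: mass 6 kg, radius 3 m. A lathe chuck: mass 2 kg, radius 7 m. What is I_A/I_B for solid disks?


Given: M1=6 kg, R1=3 m, M2=2 kg, R2=7 m
For a disk: I = (1/2)*M*R^2, so I_A/I_B = (M1*R1^2)/(M2*R2^2)
M1*R1^2 = 6*9 = 54
M2*R2^2 = 2*49 = 98
I_A/I_B = 54/98 = 27/49

27/49


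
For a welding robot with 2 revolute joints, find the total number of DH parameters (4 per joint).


Given: 2 joints, 4 DH parameters per joint (d, theta, a, alpha)
Total DH parameters = number_of_joints * 4
Total = 2 * 4
Total = 8

8


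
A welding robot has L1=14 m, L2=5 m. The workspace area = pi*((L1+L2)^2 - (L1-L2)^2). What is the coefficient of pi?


Given: L1 = 14, L2 = 5
(L1+L2)^2 = (19)^2 = 361
(L1-L2)^2 = (9)^2 = 81
Difference = 361 - 81 = 280
This equals 4*L1*L2 = 4*14*5 = 280
Workspace area = 280*pi

280


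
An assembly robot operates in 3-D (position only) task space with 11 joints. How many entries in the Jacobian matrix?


Given: task space dimension = 3, joints = 11
Jacobian is a 3 x 11 matrix
Total entries = rows * columns
Total = 3 * 11
Total = 33

33


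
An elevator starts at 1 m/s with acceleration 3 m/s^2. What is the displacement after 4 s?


Given: v0 = 1 m/s, a = 3 m/s^2, t = 4 s
Using s = v0*t + (1/2)*a*t^2
s = 1*4 + (1/2)*3*4^2
s = 4 + (1/2)*48
s = 4 + 24
s = 28

28 m


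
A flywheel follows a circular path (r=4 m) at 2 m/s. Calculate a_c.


Given: v = 2 m/s, r = 4 m
Using a_c = v^2 / r
a_c = 2^2 / 4
a_c = 4 / 4
a_c = 1 m/s^2

1 m/s^2


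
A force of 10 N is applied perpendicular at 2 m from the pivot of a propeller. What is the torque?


Given: F = 10 N, r = 2 m, angle = 90 deg (perpendicular)
Using tau = F * r * sin(90)
sin(90) = 1
tau = 10 * 2 * 1
tau = 20 Nm

20 Nm


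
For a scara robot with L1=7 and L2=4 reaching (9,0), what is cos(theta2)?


Given: L1 = 7, L2 = 4, target (x, y) = (9, 0)
Using cos(theta2) = (x^2 + y^2 - L1^2 - L2^2) / (2*L1*L2)
x^2 + y^2 = 9^2 + 0 = 81
L1^2 + L2^2 = 49 + 16 = 65
Numerator = 81 - 65 = 16
Denominator = 2*7*4 = 56
cos(theta2) = 16/56 = 2/7

2/7


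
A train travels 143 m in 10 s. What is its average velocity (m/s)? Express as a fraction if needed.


Given: distance d = 143 m, time t = 10 s
Using v = d / t
v = 143 / 10
v = 143/10 m/s

143/10 m/s


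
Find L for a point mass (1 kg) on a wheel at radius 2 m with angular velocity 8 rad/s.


Given: m = 1 kg, r = 2 m, omega = 8 rad/s
For a point mass: I = m*r^2
I = 1*2^2 = 1*4 = 4
L = I*omega = 4*8
L = 32 kg*m^2/s

32 kg*m^2/s


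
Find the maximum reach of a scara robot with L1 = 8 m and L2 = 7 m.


Given: L1 = 8 m, L2 = 7 m
For a 2-link planar arm, max reach = L1 + L2 (fully extended)
Max reach = 8 + 7
Max reach = 15 m

15 m


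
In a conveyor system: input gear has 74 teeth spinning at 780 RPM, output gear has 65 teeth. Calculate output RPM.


Given: N1 = 74 teeth, w1 = 780 RPM, N2 = 65 teeth
Using N1*w1 = N2*w2
w2 = N1*w1 / N2
w2 = 74*780 / 65
w2 = 57720 / 65
w2 = 888 RPM

888 RPM


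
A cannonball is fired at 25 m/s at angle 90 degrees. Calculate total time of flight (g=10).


Given: v0 = 25 m/s, theta = 90 deg, g = 10 m/s^2
sin(90) = 1
Using T = 2*v0*sin(theta) / g
T = 2*25*1 / 10
T = 50 / 10
T = 5 s

5 s


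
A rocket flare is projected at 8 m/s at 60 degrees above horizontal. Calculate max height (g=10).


Given: v0 = 8 m/s, theta = 60 deg, g = 10 m/s^2
sin^2(60) = 3/4
Using H = v0^2 * sin^2(theta) / (2*g)
H = 8^2 * 3/4 / (2*10)
H = 64 * 3/4 / 20
H = 48 / 20
H = 12/5 m

12/5 m


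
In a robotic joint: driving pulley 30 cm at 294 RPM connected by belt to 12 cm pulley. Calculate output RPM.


Given: D1 = 30 cm, w1 = 294 RPM, D2 = 12 cm
Using D1*w1 = D2*w2
w2 = D1*w1 / D2
w2 = 30*294 / 12
w2 = 8820 / 12
w2 = 735 RPM

735 RPM


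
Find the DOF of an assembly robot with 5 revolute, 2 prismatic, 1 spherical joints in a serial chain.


Given: serial robot with 5 revolute, 2 prismatic, 1 spherical joints
DOF contribution per joint type: revolute=1, prismatic=1, spherical=3, fixed=0
DOF = 5*1 + 2*1 + 1*3
DOF = 10

10


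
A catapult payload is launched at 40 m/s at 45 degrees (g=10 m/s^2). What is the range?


Given: v0 = 40 m/s, theta = 45 deg, g = 10 m/s^2
sin(2*45) = sin(90) = 1
Using R = v0^2 * sin(2*theta) / g
R = 40^2 * 1 / 10
R = 1600 / 10
R = 160 m

160 m


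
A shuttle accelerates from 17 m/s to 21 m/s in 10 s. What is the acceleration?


Given: initial velocity v0 = 17 m/s, final velocity v = 21 m/s, time t = 10 s
Using a = (v - v0) / t
a = (21 - 17) / 10
a = 4 / 10
a = 2/5 m/s^2

2/5 m/s^2


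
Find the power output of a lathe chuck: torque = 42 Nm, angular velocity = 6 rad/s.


Given: tau = 42 Nm, omega = 6 rad/s
Using P = tau * omega
P = 42 * 6
P = 252 W

252 W


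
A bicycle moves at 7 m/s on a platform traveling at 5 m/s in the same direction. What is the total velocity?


Given: object velocity = 7 m/s, platform velocity = 5 m/s (same direction)
Using classical velocity addition: v_total = v_object + v_platform
v_total = 7 + 5
v_total = 12 m/s

12 m/s


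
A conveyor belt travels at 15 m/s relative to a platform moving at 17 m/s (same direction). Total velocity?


Given: object velocity = 15 m/s, platform velocity = 17 m/s (same direction)
Using classical velocity addition: v_total = v_object + v_platform
v_total = 15 + 17
v_total = 32 m/s

32 m/s


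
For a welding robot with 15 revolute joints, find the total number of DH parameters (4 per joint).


Given: 15 joints, 4 DH parameters per joint (d, theta, a, alpha)
Total DH parameters = number_of_joints * 4
Total = 15 * 4
Total = 60

60


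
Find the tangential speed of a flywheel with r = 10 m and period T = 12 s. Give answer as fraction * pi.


Given: radius r = 10 m, period T = 12 s
Using v = 2*pi*r / T
v = 2*pi*10 / 12
v = 20*pi / 12
v = 5/3*pi m/s

5/3*pi m/s


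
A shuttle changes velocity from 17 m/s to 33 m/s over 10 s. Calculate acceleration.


Given: initial velocity v0 = 17 m/s, final velocity v = 33 m/s, time t = 10 s
Using a = (v - v0) / t
a = (33 - 17) / 10
a = 16 / 10
a = 8/5 m/s^2

8/5 m/s^2


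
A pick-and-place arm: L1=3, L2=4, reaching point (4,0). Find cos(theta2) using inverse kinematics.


Given: L1 = 3, L2 = 4, target (x, y) = (4, 0)
Using cos(theta2) = (x^2 + y^2 - L1^2 - L2^2) / (2*L1*L2)
x^2 + y^2 = 4^2 + 0 = 16
L1^2 + L2^2 = 9 + 16 = 25
Numerator = 16 - 25 = -9
Denominator = 2*3*4 = 24
cos(theta2) = -9/24 = -3/8

-3/8


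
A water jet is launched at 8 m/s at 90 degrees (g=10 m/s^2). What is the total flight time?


Given: v0 = 8 m/s, theta = 90 deg, g = 10 m/s^2
sin(90) = 1
Using T = 2*v0*sin(theta) / g
T = 2*8*1 / 10
T = 16 / 10
T = 8/5 s

8/5 s


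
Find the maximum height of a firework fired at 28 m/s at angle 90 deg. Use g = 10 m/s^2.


Given: v0 = 28 m/s, theta = 90 deg, g = 10 m/s^2
sin^2(90) = 1
Using H = v0^2 * sin^2(theta) / (2*g)
H = 28^2 * 1 / (2*10)
H = 784 * 1 / 20
H = 784 / 20
H = 196/5 m

196/5 m


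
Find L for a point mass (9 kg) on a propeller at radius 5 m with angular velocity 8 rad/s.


Given: m = 9 kg, r = 5 m, omega = 8 rad/s
For a point mass: I = m*r^2
I = 9*5^2 = 9*25 = 225
L = I*omega = 225*8
L = 1800 kg*m^2/s

1800 kg*m^2/s


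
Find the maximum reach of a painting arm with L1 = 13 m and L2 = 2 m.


Given: L1 = 13 m, L2 = 2 m
For a 2-link planar arm, max reach = L1 + L2 (fully extended)
Max reach = 13 + 2
Max reach = 15 m

15 m


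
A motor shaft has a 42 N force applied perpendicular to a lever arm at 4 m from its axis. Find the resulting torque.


Given: F = 42 N, r = 4 m, angle = 90 deg (perpendicular)
Using tau = F * r * sin(90)
sin(90) = 1
tau = 42 * 4 * 1
tau = 168 Nm

168 Nm


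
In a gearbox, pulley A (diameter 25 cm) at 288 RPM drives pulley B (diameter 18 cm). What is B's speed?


Given: D1 = 25 cm, w1 = 288 RPM, D2 = 18 cm
Using D1*w1 = D2*w2
w2 = D1*w1 / D2
w2 = 25*288 / 18
w2 = 7200 / 18
w2 = 400 RPM

400 RPM


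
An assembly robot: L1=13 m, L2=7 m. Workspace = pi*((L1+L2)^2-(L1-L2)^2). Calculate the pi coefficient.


Given: L1 = 13, L2 = 7
(L1+L2)^2 = (20)^2 = 400
(L1-L2)^2 = (6)^2 = 36
Difference = 400 - 36 = 364
This equals 4*L1*L2 = 4*13*7 = 364
Workspace area = 364*pi

364


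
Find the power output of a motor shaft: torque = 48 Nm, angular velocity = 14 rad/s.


Given: tau = 48 Nm, omega = 14 rad/s
Using P = tau * omega
P = 48 * 14
P = 672 W

672 W


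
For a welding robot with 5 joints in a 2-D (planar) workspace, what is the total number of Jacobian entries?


Given: task space dimension = 2, joints = 5
Jacobian is a 2 x 5 matrix
Total entries = rows * columns
Total = 2 * 5
Total = 10

10


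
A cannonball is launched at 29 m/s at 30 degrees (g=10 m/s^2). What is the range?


Given: v0 = 29 m/s, theta = 30 deg, g = 10 m/s^2
sin(2*30) = sin(60) = sqrt(3)/2
Using R = v0^2 * sin(2*theta) / g
R = 29^2 * (sqrt(3)/2) / 10
R = 841 * sqrt(3) / 20
R = 841/20*sqrt(3) m

841/20*sqrt(3) m


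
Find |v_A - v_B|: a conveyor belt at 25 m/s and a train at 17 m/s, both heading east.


Given: v_A = 25 m/s east, v_B = 17 m/s east
Both move in the same direction; relative speed = |v_A - v_B|
|25 - 17| = |8|
= 8 m/s

8 m/s


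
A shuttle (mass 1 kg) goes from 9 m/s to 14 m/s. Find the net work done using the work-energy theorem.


Given: m = 1 kg, v0 = 9 m/s, v = 14 m/s
Using W = (1/2)*m*(v^2 - v0^2)
v^2 = 14^2 = 196
v0^2 = 9^2 = 81
v^2 - v0^2 = 196 - 81 = 115
W = (1/2)*1*115 = 115/2 J

115/2 J


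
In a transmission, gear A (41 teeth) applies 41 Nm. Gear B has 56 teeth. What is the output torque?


Given: N1 = 41, N2 = 56, T1 = 41 Nm
Using T2/T1 = N2/N1
T2 = T1 * N2 / N1
T2 = 41 * 56 / 41
T2 = 2296 / 41
T2 = 56 Nm

56 Nm


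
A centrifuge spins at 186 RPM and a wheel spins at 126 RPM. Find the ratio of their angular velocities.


Given: RPM_A = 186, RPM_B = 126
omega = 2*pi*RPM/60, so omega_A/omega_B = RPM_A / RPM_B
omega_A/omega_B = 186 / 126
omega_A/omega_B = 31/21

31/21


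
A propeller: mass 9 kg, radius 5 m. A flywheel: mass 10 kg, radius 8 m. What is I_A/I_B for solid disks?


Given: M1=9 kg, R1=5 m, M2=10 kg, R2=8 m
For a disk: I = (1/2)*M*R^2, so I_A/I_B = (M1*R1^2)/(M2*R2^2)
M1*R1^2 = 9*25 = 225
M2*R2^2 = 10*64 = 640
I_A/I_B = 225/640 = 45/128

45/128


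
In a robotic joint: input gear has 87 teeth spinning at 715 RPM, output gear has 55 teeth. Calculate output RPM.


Given: N1 = 87 teeth, w1 = 715 RPM, N2 = 55 teeth
Using N1*w1 = N2*w2
w2 = N1*w1 / N2
w2 = 87*715 / 55
w2 = 62205 / 55
w2 = 1131 RPM

1131 RPM


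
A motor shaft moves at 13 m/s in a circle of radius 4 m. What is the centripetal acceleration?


Given: v = 13 m/s, r = 4 m
Using a_c = v^2 / r
a_c = 13^2 / 4
a_c = 169 / 4
a_c = 169/4 m/s^2

169/4 m/s^2


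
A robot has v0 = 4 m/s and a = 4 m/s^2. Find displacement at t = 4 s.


Given: v0 = 4 m/s, a = 4 m/s^2, t = 4 s
Using s = v0*t + (1/2)*a*t^2
s = 4*4 + (1/2)*4*4^2
s = 16 + (1/2)*64
s = 16 + 32
s = 48

48 m


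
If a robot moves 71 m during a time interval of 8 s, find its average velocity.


Given: distance d = 71 m, time t = 8 s
Using v = d / t
v = 71 / 8
v = 71/8 m/s

71/8 m/s


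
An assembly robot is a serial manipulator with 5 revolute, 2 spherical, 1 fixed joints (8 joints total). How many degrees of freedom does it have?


Given: serial robot with 5 revolute, 2 spherical, 1 fixed joints
DOF contribution per joint type: revolute=1, prismatic=1, spherical=3, fixed=0
DOF = 5*1 + 2*3 + 1*0
DOF = 11

11


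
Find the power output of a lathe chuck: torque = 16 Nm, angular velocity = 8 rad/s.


Given: tau = 16 Nm, omega = 8 rad/s
Using P = tau * omega
P = 16 * 8
P = 128 W

128 W


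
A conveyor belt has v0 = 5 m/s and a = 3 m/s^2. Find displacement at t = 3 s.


Given: v0 = 5 m/s, a = 3 m/s^2, t = 3 s
Using s = v0*t + (1/2)*a*t^2
s = 5*3 + (1/2)*3*3^2
s = 15 + (1/2)*27
s = 15 + 27/2
s = 57/2

57/2 m


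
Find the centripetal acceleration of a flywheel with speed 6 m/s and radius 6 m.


Given: v = 6 m/s, r = 6 m
Using a_c = v^2 / r
a_c = 6^2 / 6
a_c = 36 / 6
a_c = 6 m/s^2

6 m/s^2


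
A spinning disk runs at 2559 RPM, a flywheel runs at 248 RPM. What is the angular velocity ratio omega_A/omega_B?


Given: RPM_A = 2559, RPM_B = 248
omega = 2*pi*RPM/60, so omega_A/omega_B = RPM_A / RPM_B
omega_A/omega_B = 2559 / 248
omega_A/omega_B = 2559/248

2559/248


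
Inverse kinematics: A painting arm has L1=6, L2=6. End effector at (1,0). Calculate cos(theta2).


Given: L1 = 6, L2 = 6, target (x, y) = (1, 0)
Using cos(theta2) = (x^2 + y^2 - L1^2 - L2^2) / (2*L1*L2)
x^2 + y^2 = 1^2 + 0 = 1
L1^2 + L2^2 = 36 + 36 = 72
Numerator = 1 - 72 = -71
Denominator = 2*6*6 = 72
cos(theta2) = -71/72 = -71/72

-71/72


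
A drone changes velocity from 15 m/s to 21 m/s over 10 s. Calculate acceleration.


Given: initial velocity v0 = 15 m/s, final velocity v = 21 m/s, time t = 10 s
Using a = (v - v0) / t
a = (21 - 15) / 10
a = 6 / 10
a = 3/5 m/s^2

3/5 m/s^2


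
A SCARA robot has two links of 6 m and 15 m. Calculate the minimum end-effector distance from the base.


Given: L1 = 6 m, L2 = 15 m
For a 2-link planar arm, min reach = |L1 - L2| (second link folded back)
Min reach = |6 - 15|
Min reach = 9 m

9 m


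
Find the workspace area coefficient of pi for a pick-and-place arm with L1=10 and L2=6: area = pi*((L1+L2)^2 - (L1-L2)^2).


Given: L1 = 10, L2 = 6
(L1+L2)^2 = (16)^2 = 256
(L1-L2)^2 = (4)^2 = 16
Difference = 256 - 16 = 240
This equals 4*L1*L2 = 4*10*6 = 240
Workspace area = 240*pi

240


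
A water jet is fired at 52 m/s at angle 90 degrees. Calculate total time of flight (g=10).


Given: v0 = 52 m/s, theta = 90 deg, g = 10 m/s^2
sin(90) = 1
Using T = 2*v0*sin(theta) / g
T = 2*52*1 / 10
T = 104 / 10
T = 52/5 s

52/5 s


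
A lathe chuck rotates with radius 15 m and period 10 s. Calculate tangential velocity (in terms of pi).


Given: radius r = 15 m, period T = 10 s
Using v = 2*pi*r / T
v = 2*pi*15 / 10
v = 30*pi / 10
v = 3*pi m/s

3*pi m/s


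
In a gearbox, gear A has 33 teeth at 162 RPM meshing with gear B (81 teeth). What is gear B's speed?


Given: N1 = 33 teeth, w1 = 162 RPM, N2 = 81 teeth
Using N1*w1 = N2*w2
w2 = N1*w1 / N2
w2 = 33*162 / 81
w2 = 5346 / 81
w2 = 66 RPM

66 RPM


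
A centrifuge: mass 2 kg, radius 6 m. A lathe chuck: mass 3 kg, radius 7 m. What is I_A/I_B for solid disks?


Given: M1=2 kg, R1=6 m, M2=3 kg, R2=7 m
For a disk: I = (1/2)*M*R^2, so I_A/I_B = (M1*R1^2)/(M2*R2^2)
M1*R1^2 = 2*36 = 72
M2*R2^2 = 3*49 = 147
I_A/I_B = 72/147 = 24/49

24/49


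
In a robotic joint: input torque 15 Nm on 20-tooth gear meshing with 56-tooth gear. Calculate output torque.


Given: N1 = 20, N2 = 56, T1 = 15 Nm
Using T2/T1 = N2/N1
T2 = T1 * N2 / N1
T2 = 15 * 56 / 20
T2 = 840 / 20
T2 = 42 Nm

42 Nm


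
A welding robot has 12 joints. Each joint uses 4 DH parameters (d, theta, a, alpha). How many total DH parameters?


Given: 12 joints, 4 DH parameters per joint (d, theta, a, alpha)
Total DH parameters = number_of_joints * 4
Total = 12 * 4
Total = 48

48


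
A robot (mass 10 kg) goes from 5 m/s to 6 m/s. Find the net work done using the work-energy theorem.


Given: m = 10 kg, v0 = 5 m/s, v = 6 m/s
Using W = (1/2)*m*(v^2 - v0^2)
v^2 = 6^2 = 36
v0^2 = 5^2 = 25
v^2 - v0^2 = 36 - 25 = 11
W = (1/2)*10*11 = 55 J

55 J


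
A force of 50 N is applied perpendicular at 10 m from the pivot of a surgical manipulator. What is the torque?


Given: F = 50 N, r = 10 m, angle = 90 deg (perpendicular)
Using tau = F * r * sin(90)
sin(90) = 1
tau = 50 * 10 * 1
tau = 500 Nm

500 Nm


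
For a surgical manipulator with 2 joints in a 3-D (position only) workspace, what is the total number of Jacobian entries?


Given: task space dimension = 3, joints = 2
Jacobian is a 3 x 2 matrix
Total entries = rows * columns
Total = 3 * 2
Total = 6

6


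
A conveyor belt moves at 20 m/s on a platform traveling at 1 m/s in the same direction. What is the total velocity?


Given: object velocity = 20 m/s, platform velocity = 1 m/s (same direction)
Using classical velocity addition: v_total = v_object + v_platform
v_total = 20 + 1
v_total = 21 m/s

21 m/s


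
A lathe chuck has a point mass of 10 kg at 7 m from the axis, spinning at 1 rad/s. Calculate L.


Given: m = 10 kg, r = 7 m, omega = 1 rad/s
For a point mass: I = m*r^2
I = 10*7^2 = 10*49 = 490
L = I*omega = 490*1
L = 490 kg*m^2/s

490 kg*m^2/s


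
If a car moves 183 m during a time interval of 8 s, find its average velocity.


Given: distance d = 183 m, time t = 8 s
Using v = d / t
v = 183 / 8
v = 183/8 m/s

183/8 m/s


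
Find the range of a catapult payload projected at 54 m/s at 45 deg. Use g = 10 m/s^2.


Given: v0 = 54 m/s, theta = 45 deg, g = 10 m/s^2
sin(2*45) = sin(90) = 1
Using R = v0^2 * sin(2*theta) / g
R = 54^2 * 1 / 10
R = 2916 / 10
R = 1458/5 m

1458/5 m


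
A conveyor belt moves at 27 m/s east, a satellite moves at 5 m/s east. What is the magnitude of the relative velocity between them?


Given: v_A = 27 m/s east, v_B = 5 m/s east
Both move in the same direction; relative speed = |v_A - v_B|
|27 - 5| = |22|
= 22 m/s

22 m/s


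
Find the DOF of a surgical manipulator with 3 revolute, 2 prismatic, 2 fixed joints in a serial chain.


Given: serial robot with 3 revolute, 2 prismatic, 2 fixed joints
DOF contribution per joint type: revolute=1, prismatic=1, spherical=3, fixed=0
DOF = 3*1 + 2*1 + 2*0
DOF = 5

5


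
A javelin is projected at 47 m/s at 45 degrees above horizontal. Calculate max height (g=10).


Given: v0 = 47 m/s, theta = 45 deg, g = 10 m/s^2
sin^2(45) = 1/2
Using H = v0^2 * sin^2(theta) / (2*g)
H = 47^2 * 1/2 / (2*10)
H = 2209 * 1/2 / 20
H = 2209/2 / 20
H = 2209/40 m

2209/40 m


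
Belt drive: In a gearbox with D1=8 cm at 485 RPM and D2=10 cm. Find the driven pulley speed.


Given: D1 = 8 cm, w1 = 485 RPM, D2 = 10 cm
Using D1*w1 = D2*w2
w2 = D1*w1 / D2
w2 = 8*485 / 10
w2 = 3880 / 10
w2 = 388 RPM

388 RPM


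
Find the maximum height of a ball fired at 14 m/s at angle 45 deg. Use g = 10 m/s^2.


Given: v0 = 14 m/s, theta = 45 deg, g = 10 m/s^2
sin^2(45) = 1/2
Using H = v0^2 * sin^2(theta) / (2*g)
H = 14^2 * 1/2 / (2*10)
H = 196 * 1/2 / 20
H = 98 / 20
H = 49/10 m

49/10 m


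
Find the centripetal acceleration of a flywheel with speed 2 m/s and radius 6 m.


Given: v = 2 m/s, r = 6 m
Using a_c = v^2 / r
a_c = 2^2 / 6
a_c = 4 / 6
a_c = 2/3 m/s^2

2/3 m/s^2


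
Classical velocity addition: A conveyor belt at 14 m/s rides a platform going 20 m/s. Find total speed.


Given: object velocity = 14 m/s, platform velocity = 20 m/s (same direction)
Using classical velocity addition: v_total = v_object + v_platform
v_total = 14 + 20
v_total = 34 m/s

34 m/s


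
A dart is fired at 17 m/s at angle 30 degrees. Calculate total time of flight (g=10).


Given: v0 = 17 m/s, theta = 30 deg, g = 10 m/s^2
sin(30) = 1/2
Using T = 2*v0*sin(theta) / g
T = 2*17*1/2 / 10
T = 17 / 10
T = 17/10 s

17/10 s


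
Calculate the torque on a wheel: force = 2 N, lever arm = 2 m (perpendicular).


Given: F = 2 N, r = 2 m, angle = 90 deg (perpendicular)
Using tau = F * r * sin(90)
sin(90) = 1
tau = 2 * 2 * 1
tau = 4 Nm

4 Nm


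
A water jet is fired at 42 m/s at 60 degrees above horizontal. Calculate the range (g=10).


Given: v0 = 42 m/s, theta = 60 deg, g = 10 m/s^2
sin(2*60) = sin(120) = sqrt(3)/2
Using R = v0^2 * sin(2*theta) / g
R = 42^2 * (sqrt(3)/2) / 10
R = 1764 * sqrt(3) / 20
R = 441/5*sqrt(3) m

441/5*sqrt(3) m


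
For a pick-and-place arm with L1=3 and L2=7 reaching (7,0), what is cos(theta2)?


Given: L1 = 3, L2 = 7, target (x, y) = (7, 0)
Using cos(theta2) = (x^2 + y^2 - L1^2 - L2^2) / (2*L1*L2)
x^2 + y^2 = 7^2 + 0 = 49
L1^2 + L2^2 = 9 + 49 = 58
Numerator = 49 - 58 = -9
Denominator = 2*3*7 = 42
cos(theta2) = -9/42 = -3/14

-3/14


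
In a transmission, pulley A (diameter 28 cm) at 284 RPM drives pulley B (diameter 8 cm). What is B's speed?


Given: D1 = 28 cm, w1 = 284 RPM, D2 = 8 cm
Using D1*w1 = D2*w2
w2 = D1*w1 / D2
w2 = 28*284 / 8
w2 = 7952 / 8
w2 = 994 RPM

994 RPM


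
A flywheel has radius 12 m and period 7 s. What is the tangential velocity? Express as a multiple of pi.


Given: radius r = 12 m, period T = 7 s
Using v = 2*pi*r / T
v = 2*pi*12 / 7
v = 24*pi / 7
v = 24/7*pi m/s

24/7*pi m/s


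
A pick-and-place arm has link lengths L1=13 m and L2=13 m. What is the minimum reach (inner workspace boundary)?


Given: L1 = 13 m, L2 = 13 m
For a 2-link planar arm, min reach = |L1 - L2| (second link folded back)
Min reach = |13 - 13|
Min reach = 0 m

0 m


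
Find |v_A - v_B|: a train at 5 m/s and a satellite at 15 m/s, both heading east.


Given: v_A = 5 m/s east, v_B = 15 m/s east
Both move in the same direction; relative speed = |v_A - v_B|
|5 - 15| = |-10|
= 10 m/s

10 m/s


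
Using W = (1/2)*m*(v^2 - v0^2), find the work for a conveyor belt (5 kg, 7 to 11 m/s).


Given: m = 5 kg, v0 = 7 m/s, v = 11 m/s
Using W = (1/2)*m*(v^2 - v0^2)
v^2 = 11^2 = 121
v0^2 = 7^2 = 49
v^2 - v0^2 = 121 - 49 = 72
W = (1/2)*5*72 = 180 J

180 J


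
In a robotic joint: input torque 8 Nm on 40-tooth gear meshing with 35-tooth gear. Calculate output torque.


Given: N1 = 40, N2 = 35, T1 = 8 Nm
Using T2/T1 = N2/N1
T2 = T1 * N2 / N1
T2 = 8 * 35 / 40
T2 = 280 / 40
T2 = 7 Nm

7 Nm


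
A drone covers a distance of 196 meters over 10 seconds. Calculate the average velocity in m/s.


Given: distance d = 196 m, time t = 10 s
Using v = d / t
v = 196 / 10
v = 98/5 m/s

98/5 m/s


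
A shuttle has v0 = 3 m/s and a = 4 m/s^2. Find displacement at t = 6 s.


Given: v0 = 3 m/s, a = 4 m/s^2, t = 6 s
Using s = v0*t + (1/2)*a*t^2
s = 3*6 + (1/2)*4*6^2
s = 18 + (1/2)*144
s = 18 + 72
s = 90

90 m


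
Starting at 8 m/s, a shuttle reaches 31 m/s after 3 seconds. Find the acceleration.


Given: initial velocity v0 = 8 m/s, final velocity v = 31 m/s, time t = 3 s
Using a = (v - v0) / t
a = (31 - 8) / 3
a = 23 / 3
a = 23/3 m/s^2

23/3 m/s^2


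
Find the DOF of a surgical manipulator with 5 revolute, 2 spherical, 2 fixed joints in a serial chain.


Given: serial robot with 5 revolute, 2 spherical, 2 fixed joints
DOF contribution per joint type: revolute=1, prismatic=1, spherical=3, fixed=0
DOF = 5*1 + 2*3 + 2*0
DOF = 11

11


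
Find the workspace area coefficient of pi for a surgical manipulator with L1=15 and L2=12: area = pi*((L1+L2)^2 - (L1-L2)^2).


Given: L1 = 15, L2 = 12
(L1+L2)^2 = (27)^2 = 729
(L1-L2)^2 = (3)^2 = 9
Difference = 729 - 9 = 720
This equals 4*L1*L2 = 4*15*12 = 720
Workspace area = 720*pi

720


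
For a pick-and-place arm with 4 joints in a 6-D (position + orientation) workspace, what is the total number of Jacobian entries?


Given: task space dimension = 6, joints = 4
Jacobian is a 6 x 4 matrix
Total entries = rows * columns
Total = 6 * 4
Total = 24

24


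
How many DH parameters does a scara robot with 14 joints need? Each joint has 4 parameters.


Given: 14 joints, 4 DH parameters per joint (d, theta, a, alpha)
Total DH parameters = number_of_joints * 4
Total = 14 * 4
Total = 56

56


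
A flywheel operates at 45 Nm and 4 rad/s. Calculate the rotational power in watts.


Given: tau = 45 Nm, omega = 4 rad/s
Using P = tau * omega
P = 45 * 4
P = 180 W

180 W


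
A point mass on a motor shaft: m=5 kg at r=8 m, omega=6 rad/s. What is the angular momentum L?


Given: m = 5 kg, r = 8 m, omega = 6 rad/s
For a point mass: I = m*r^2
I = 5*8^2 = 5*64 = 320
L = I*omega = 320*6
L = 1920 kg*m^2/s

1920 kg*m^2/s


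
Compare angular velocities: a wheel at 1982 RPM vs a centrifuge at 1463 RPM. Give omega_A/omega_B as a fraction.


Given: RPM_A = 1982, RPM_B = 1463
omega = 2*pi*RPM/60, so omega_A/omega_B = RPM_A / RPM_B
omega_A/omega_B = 1982 / 1463
omega_A/omega_B = 1982/1463

1982/1463


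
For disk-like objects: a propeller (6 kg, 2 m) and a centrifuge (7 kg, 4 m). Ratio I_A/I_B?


Given: M1=6 kg, R1=2 m, M2=7 kg, R2=4 m
For a disk: I = (1/2)*M*R^2, so I_A/I_B = (M1*R1^2)/(M2*R2^2)
M1*R1^2 = 6*4 = 24
M2*R2^2 = 7*16 = 112
I_A/I_B = 24/112 = 3/14

3/14


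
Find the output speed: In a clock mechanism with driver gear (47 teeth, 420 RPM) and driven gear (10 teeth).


Given: N1 = 47 teeth, w1 = 420 RPM, N2 = 10 teeth
Using N1*w1 = N2*w2
w2 = N1*w1 / N2
w2 = 47*420 / 10
w2 = 19740 / 10
w2 = 1974 RPM

1974 RPM


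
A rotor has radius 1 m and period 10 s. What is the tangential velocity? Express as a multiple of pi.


Given: radius r = 1 m, period T = 10 s
Using v = 2*pi*r / T
v = 2*pi*1 / 10
v = 2*pi / 10
v = 1/5*pi m/s

1/5*pi m/s


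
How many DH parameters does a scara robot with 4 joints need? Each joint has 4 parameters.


Given: 4 joints, 4 DH parameters per joint (d, theta, a, alpha)
Total DH parameters = number_of_joints * 4
Total = 4 * 4
Total = 16

16


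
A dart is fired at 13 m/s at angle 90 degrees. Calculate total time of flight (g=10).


Given: v0 = 13 m/s, theta = 90 deg, g = 10 m/s^2
sin(90) = 1
Using T = 2*v0*sin(theta) / g
T = 2*13*1 / 10
T = 26 / 10
T = 13/5 s

13/5 s


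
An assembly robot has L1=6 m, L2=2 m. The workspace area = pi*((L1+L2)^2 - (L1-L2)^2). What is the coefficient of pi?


Given: L1 = 6, L2 = 2
(L1+L2)^2 = (8)^2 = 64
(L1-L2)^2 = (4)^2 = 16
Difference = 64 - 16 = 48
This equals 4*L1*L2 = 4*6*2 = 48
Workspace area = 48*pi

48


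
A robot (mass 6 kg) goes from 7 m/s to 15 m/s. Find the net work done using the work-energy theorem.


Given: m = 6 kg, v0 = 7 m/s, v = 15 m/s
Using W = (1/2)*m*(v^2 - v0^2)
v^2 = 15^2 = 225
v0^2 = 7^2 = 49
v^2 - v0^2 = 225 - 49 = 176
W = (1/2)*6*176 = 528 J

528 J


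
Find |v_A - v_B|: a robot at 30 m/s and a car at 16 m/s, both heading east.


Given: v_A = 30 m/s east, v_B = 16 m/s east
Both move in the same direction; relative speed = |v_A - v_B|
|30 - 16| = |14|
= 14 m/s

14 m/s


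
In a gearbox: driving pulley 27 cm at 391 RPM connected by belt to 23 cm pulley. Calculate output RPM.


Given: D1 = 27 cm, w1 = 391 RPM, D2 = 23 cm
Using D1*w1 = D2*w2
w2 = D1*w1 / D2
w2 = 27*391 / 23
w2 = 10557 / 23
w2 = 459 RPM

459 RPM


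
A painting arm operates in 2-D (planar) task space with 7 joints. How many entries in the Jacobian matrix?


Given: task space dimension = 2, joints = 7
Jacobian is a 2 x 7 matrix
Total entries = rows * columns
Total = 2 * 7
Total = 14

14


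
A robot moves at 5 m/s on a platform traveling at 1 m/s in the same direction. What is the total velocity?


Given: object velocity = 5 m/s, platform velocity = 1 m/s (same direction)
Using classical velocity addition: v_total = v_object + v_platform
v_total = 5 + 1
v_total = 6 m/s

6 m/s


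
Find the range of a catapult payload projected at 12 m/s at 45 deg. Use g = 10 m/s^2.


Given: v0 = 12 m/s, theta = 45 deg, g = 10 m/s^2
sin(2*45) = sin(90) = 1
Using R = v0^2 * sin(2*theta) / g
R = 12^2 * 1 / 10
R = 144 / 10
R = 72/5 m

72/5 m


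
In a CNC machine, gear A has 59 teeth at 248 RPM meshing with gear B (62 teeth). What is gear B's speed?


Given: N1 = 59 teeth, w1 = 248 RPM, N2 = 62 teeth
Using N1*w1 = N2*w2
w2 = N1*w1 / N2
w2 = 59*248 / 62
w2 = 14632 / 62
w2 = 236 RPM

236 RPM


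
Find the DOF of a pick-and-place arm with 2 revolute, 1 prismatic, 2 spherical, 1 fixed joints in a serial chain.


Given: serial robot with 2 revolute, 1 prismatic, 2 spherical, 1 fixed joints
DOF contribution per joint type: revolute=1, prismatic=1, spherical=3, fixed=0
DOF = 2*1 + 1*1 + 2*3 + 1*0
DOF = 9

9


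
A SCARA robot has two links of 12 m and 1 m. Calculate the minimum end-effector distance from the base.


Given: L1 = 12 m, L2 = 1 m
For a 2-link planar arm, min reach = |L1 - L2| (second link folded back)
Min reach = |12 - 1|
Min reach = 11 m

11 m


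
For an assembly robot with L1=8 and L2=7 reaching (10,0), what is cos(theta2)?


Given: L1 = 8, L2 = 7, target (x, y) = (10, 0)
Using cos(theta2) = (x^2 + y^2 - L1^2 - L2^2) / (2*L1*L2)
x^2 + y^2 = 10^2 + 0 = 100
L1^2 + L2^2 = 64 + 49 = 113
Numerator = 100 - 113 = -13
Denominator = 2*8*7 = 112
cos(theta2) = -13/112 = -13/112

-13/112


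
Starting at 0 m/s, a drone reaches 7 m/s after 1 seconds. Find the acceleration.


Given: initial velocity v0 = 0 m/s, final velocity v = 7 m/s, time t = 1 s
Using a = (v - v0) / t
a = (7 - 0) / 1
a = 7 / 1
a = 7 m/s^2

7 m/s^2


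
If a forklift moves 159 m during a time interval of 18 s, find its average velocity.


Given: distance d = 159 m, time t = 18 s
Using v = d / t
v = 159 / 18
v = 53/6 m/s

53/6 m/s


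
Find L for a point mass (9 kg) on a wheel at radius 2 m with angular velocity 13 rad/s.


Given: m = 9 kg, r = 2 m, omega = 13 rad/s
For a point mass: I = m*r^2
I = 9*2^2 = 9*4 = 36
L = I*omega = 36*13
L = 468 kg*m^2/s

468 kg*m^2/s


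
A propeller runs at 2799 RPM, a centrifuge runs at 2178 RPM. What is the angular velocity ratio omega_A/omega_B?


Given: RPM_A = 2799, RPM_B = 2178
omega = 2*pi*RPM/60, so omega_A/omega_B = RPM_A / RPM_B
omega_A/omega_B = 2799 / 2178
omega_A/omega_B = 311/242

311/242


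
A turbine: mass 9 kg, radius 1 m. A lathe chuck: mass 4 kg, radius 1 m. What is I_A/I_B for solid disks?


Given: M1=9 kg, R1=1 m, M2=4 kg, R2=1 m
For a disk: I = (1/2)*M*R^2, so I_A/I_B = (M1*R1^2)/(M2*R2^2)
M1*R1^2 = 9*1 = 9
M2*R2^2 = 4*1 = 4
I_A/I_B = 9/4 = 9/4

9/4


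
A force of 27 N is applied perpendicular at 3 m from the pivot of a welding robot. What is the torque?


Given: F = 27 N, r = 3 m, angle = 90 deg (perpendicular)
Using tau = F * r * sin(90)
sin(90) = 1
tau = 27 * 3 * 1
tau = 81 Nm

81 Nm


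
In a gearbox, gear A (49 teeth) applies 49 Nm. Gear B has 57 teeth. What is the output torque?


Given: N1 = 49, N2 = 57, T1 = 49 Nm
Using T2/T1 = N2/N1
T2 = T1 * N2 / N1
T2 = 49 * 57 / 49
T2 = 2793 / 49
T2 = 57 Nm

57 Nm


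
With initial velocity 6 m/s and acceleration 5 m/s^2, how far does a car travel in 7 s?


Given: v0 = 6 m/s, a = 5 m/s^2, t = 7 s
Using s = v0*t + (1/2)*a*t^2
s = 6*7 + (1/2)*5*7^2
s = 42 + (1/2)*245
s = 42 + 245/2
s = 329/2

329/2 m


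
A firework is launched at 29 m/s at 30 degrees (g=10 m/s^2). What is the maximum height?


Given: v0 = 29 m/s, theta = 30 deg, g = 10 m/s^2
sin^2(30) = 1/4
Using H = v0^2 * sin^2(theta) / (2*g)
H = 29^2 * 1/4 / (2*10)
H = 841 * 1/4 / 20
H = 841/4 / 20
H = 841/80 m

841/80 m


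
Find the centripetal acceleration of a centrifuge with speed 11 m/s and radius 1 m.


Given: v = 11 m/s, r = 1 m
Using a_c = v^2 / r
a_c = 11^2 / 1
a_c = 121 / 1
a_c = 121 m/s^2

121 m/s^2


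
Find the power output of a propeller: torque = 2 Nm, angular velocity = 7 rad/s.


Given: tau = 2 Nm, omega = 7 rad/s
Using P = tau * omega
P = 2 * 7
P = 14 W

14 W


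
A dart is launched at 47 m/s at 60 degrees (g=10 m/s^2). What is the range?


Given: v0 = 47 m/s, theta = 60 deg, g = 10 m/s^2
sin(2*60) = sin(120) = sqrt(3)/2
Using R = v0^2 * sin(2*theta) / g
R = 47^2 * (sqrt(3)/2) / 10
R = 2209 * sqrt(3) / 20
R = 2209/20*sqrt(3) m

2209/20*sqrt(3) m


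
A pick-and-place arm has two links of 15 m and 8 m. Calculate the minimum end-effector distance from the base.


Given: L1 = 15 m, L2 = 8 m
For a 2-link planar arm, min reach = |L1 - L2| (second link folded back)
Min reach = |15 - 8|
Min reach = 7 m

7 m


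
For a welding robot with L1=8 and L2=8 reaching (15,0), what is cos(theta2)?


Given: L1 = 8, L2 = 8, target (x, y) = (15, 0)
Using cos(theta2) = (x^2 + y^2 - L1^2 - L2^2) / (2*L1*L2)
x^2 + y^2 = 15^2 + 0 = 225
L1^2 + L2^2 = 64 + 64 = 128
Numerator = 225 - 128 = 97
Denominator = 2*8*8 = 128
cos(theta2) = 97/128 = 97/128

97/128


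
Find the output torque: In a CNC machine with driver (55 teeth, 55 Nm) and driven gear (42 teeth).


Given: N1 = 55, N2 = 42, T1 = 55 Nm
Using T2/T1 = N2/N1
T2 = T1 * N2 / N1
T2 = 55 * 42 / 55
T2 = 2310 / 55
T2 = 42 Nm

42 Nm


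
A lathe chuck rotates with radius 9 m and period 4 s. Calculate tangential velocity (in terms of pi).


Given: radius r = 9 m, period T = 4 s
Using v = 2*pi*r / T
v = 2*pi*9 / 4
v = 18*pi / 4
v = 9/2*pi m/s

9/2*pi m/s


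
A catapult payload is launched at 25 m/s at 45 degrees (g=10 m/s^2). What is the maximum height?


Given: v0 = 25 m/s, theta = 45 deg, g = 10 m/s^2
sin^2(45) = 1/2
Using H = v0^2 * sin^2(theta) / (2*g)
H = 25^2 * 1/2 / (2*10)
H = 625 * 1/2 / 20
H = 625/2 / 20
H = 125/8 m

125/8 m


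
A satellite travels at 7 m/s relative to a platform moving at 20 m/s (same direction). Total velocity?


Given: object velocity = 7 m/s, platform velocity = 20 m/s (same direction)
Using classical velocity addition: v_total = v_object + v_platform
v_total = 7 + 20
v_total = 27 m/s

27 m/s


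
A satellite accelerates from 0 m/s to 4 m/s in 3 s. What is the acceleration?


Given: initial velocity v0 = 0 m/s, final velocity v = 4 m/s, time t = 3 s
Using a = (v - v0) / t
a = (4 - 0) / 3
a = 4 / 3
a = 4/3 m/s^2

4/3 m/s^2


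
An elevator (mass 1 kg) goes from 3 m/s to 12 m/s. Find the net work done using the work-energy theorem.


Given: m = 1 kg, v0 = 3 m/s, v = 12 m/s
Using W = (1/2)*m*(v^2 - v0^2)
v^2 = 12^2 = 144
v0^2 = 3^2 = 9
v^2 - v0^2 = 144 - 9 = 135
W = (1/2)*1*135 = 135/2 J

135/2 J


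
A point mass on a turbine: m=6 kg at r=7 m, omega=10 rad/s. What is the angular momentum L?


Given: m = 6 kg, r = 7 m, omega = 10 rad/s
For a point mass: I = m*r^2
I = 6*7^2 = 6*49 = 294
L = I*omega = 294*10
L = 2940 kg*m^2/s

2940 kg*m^2/s


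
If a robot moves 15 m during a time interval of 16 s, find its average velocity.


Given: distance d = 15 m, time t = 16 s
Using v = d / t
v = 15 / 16
v = 15/16 m/s

15/16 m/s


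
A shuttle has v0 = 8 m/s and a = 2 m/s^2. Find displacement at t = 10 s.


Given: v0 = 8 m/s, a = 2 m/s^2, t = 10 s
Using s = v0*t + (1/2)*a*t^2
s = 8*10 + (1/2)*2*10^2
s = 80 + (1/2)*200
s = 80 + 100
s = 180

180 m


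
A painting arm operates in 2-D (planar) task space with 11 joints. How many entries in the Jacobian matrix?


Given: task space dimension = 2, joints = 11
Jacobian is a 2 x 11 matrix
Total entries = rows * columns
Total = 2 * 11
Total = 22

22


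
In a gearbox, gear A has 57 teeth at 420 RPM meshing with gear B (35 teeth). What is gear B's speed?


Given: N1 = 57 teeth, w1 = 420 RPM, N2 = 35 teeth
Using N1*w1 = N2*w2
w2 = N1*w1 / N2
w2 = 57*420 / 35
w2 = 23940 / 35
w2 = 684 RPM

684 RPM


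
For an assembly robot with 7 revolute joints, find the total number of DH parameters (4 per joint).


Given: 7 joints, 4 DH parameters per joint (d, theta, a, alpha)
Total DH parameters = number_of_joints * 4
Total = 7 * 4
Total = 28

28
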